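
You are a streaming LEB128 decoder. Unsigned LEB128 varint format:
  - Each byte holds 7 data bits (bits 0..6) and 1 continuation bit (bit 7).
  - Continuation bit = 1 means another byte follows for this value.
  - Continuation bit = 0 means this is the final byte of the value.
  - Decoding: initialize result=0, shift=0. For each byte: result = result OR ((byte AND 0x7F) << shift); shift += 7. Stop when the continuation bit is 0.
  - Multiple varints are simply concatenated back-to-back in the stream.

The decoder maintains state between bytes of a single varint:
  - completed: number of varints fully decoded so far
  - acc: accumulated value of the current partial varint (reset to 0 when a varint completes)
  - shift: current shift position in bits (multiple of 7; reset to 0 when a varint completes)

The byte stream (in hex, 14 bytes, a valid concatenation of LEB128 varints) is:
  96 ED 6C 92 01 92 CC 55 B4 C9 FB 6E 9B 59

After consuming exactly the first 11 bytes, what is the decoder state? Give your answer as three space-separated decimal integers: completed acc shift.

Answer: 3 2024628 21

Derivation:
byte[0]=0x96 cont=1 payload=0x16: acc |= 22<<0 -> completed=0 acc=22 shift=7
byte[1]=0xED cont=1 payload=0x6D: acc |= 109<<7 -> completed=0 acc=13974 shift=14
byte[2]=0x6C cont=0 payload=0x6C: varint #1 complete (value=1783446); reset -> completed=1 acc=0 shift=0
byte[3]=0x92 cont=1 payload=0x12: acc |= 18<<0 -> completed=1 acc=18 shift=7
byte[4]=0x01 cont=0 payload=0x01: varint #2 complete (value=146); reset -> completed=2 acc=0 shift=0
byte[5]=0x92 cont=1 payload=0x12: acc |= 18<<0 -> completed=2 acc=18 shift=7
byte[6]=0xCC cont=1 payload=0x4C: acc |= 76<<7 -> completed=2 acc=9746 shift=14
byte[7]=0x55 cont=0 payload=0x55: varint #3 complete (value=1402386); reset -> completed=3 acc=0 shift=0
byte[8]=0xB4 cont=1 payload=0x34: acc |= 52<<0 -> completed=3 acc=52 shift=7
byte[9]=0xC9 cont=1 payload=0x49: acc |= 73<<7 -> completed=3 acc=9396 shift=14
byte[10]=0xFB cont=1 payload=0x7B: acc |= 123<<14 -> completed=3 acc=2024628 shift=21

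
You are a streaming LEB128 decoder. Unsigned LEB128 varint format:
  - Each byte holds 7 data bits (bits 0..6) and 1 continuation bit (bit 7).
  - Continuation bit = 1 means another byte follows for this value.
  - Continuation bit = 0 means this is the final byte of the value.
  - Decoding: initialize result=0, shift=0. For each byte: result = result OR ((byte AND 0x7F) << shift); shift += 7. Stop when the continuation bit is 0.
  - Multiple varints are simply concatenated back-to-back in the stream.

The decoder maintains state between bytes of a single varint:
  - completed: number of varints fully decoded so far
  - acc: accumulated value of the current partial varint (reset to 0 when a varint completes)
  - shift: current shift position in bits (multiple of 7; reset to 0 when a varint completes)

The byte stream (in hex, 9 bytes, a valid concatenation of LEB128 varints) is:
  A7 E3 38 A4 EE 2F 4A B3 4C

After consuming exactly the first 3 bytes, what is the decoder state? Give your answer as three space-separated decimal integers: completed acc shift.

Answer: 1 0 0

Derivation:
byte[0]=0xA7 cont=1 payload=0x27: acc |= 39<<0 -> completed=0 acc=39 shift=7
byte[1]=0xE3 cont=1 payload=0x63: acc |= 99<<7 -> completed=0 acc=12711 shift=14
byte[2]=0x38 cont=0 payload=0x38: varint #1 complete (value=930215); reset -> completed=1 acc=0 shift=0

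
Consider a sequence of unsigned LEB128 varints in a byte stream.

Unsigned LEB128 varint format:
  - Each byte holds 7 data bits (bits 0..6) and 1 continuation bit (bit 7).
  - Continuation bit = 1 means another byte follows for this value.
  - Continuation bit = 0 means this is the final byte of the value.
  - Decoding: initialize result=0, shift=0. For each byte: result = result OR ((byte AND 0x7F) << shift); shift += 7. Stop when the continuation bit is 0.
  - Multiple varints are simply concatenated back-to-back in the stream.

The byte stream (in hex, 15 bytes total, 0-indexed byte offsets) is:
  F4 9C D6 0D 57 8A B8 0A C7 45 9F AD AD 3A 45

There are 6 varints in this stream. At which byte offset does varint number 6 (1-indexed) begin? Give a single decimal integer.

  byte[0]=0xF4 cont=1 payload=0x74=116: acc |= 116<<0 -> acc=116 shift=7
  byte[1]=0x9C cont=1 payload=0x1C=28: acc |= 28<<7 -> acc=3700 shift=14
  byte[2]=0xD6 cont=1 payload=0x56=86: acc |= 86<<14 -> acc=1412724 shift=21
  byte[3]=0x0D cont=0 payload=0x0D=13: acc |= 13<<21 -> acc=28675700 shift=28 [end]
Varint 1: bytes[0:4] = F4 9C D6 0D -> value 28675700 (4 byte(s))
  byte[4]=0x57 cont=0 payload=0x57=87: acc |= 87<<0 -> acc=87 shift=7 [end]
Varint 2: bytes[4:5] = 57 -> value 87 (1 byte(s))
  byte[5]=0x8A cont=1 payload=0x0A=10: acc |= 10<<0 -> acc=10 shift=7
  byte[6]=0xB8 cont=1 payload=0x38=56: acc |= 56<<7 -> acc=7178 shift=14
  byte[7]=0x0A cont=0 payload=0x0A=10: acc |= 10<<14 -> acc=171018 shift=21 [end]
Varint 3: bytes[5:8] = 8A B8 0A -> value 171018 (3 byte(s))
  byte[8]=0xC7 cont=1 payload=0x47=71: acc |= 71<<0 -> acc=71 shift=7
  byte[9]=0x45 cont=0 payload=0x45=69: acc |= 69<<7 -> acc=8903 shift=14 [end]
Varint 4: bytes[8:10] = C7 45 -> value 8903 (2 byte(s))
  byte[10]=0x9F cont=1 payload=0x1F=31: acc |= 31<<0 -> acc=31 shift=7
  byte[11]=0xAD cont=1 payload=0x2D=45: acc |= 45<<7 -> acc=5791 shift=14
  byte[12]=0xAD cont=1 payload=0x2D=45: acc |= 45<<14 -> acc=743071 shift=21
  byte[13]=0x3A cont=0 payload=0x3A=58: acc |= 58<<21 -> acc=122377887 shift=28 [end]
Varint 5: bytes[10:14] = 9F AD AD 3A -> value 122377887 (4 byte(s))
  byte[14]=0x45 cont=0 payload=0x45=69: acc |= 69<<0 -> acc=69 shift=7 [end]
Varint 6: bytes[14:15] = 45 -> value 69 (1 byte(s))

Answer: 14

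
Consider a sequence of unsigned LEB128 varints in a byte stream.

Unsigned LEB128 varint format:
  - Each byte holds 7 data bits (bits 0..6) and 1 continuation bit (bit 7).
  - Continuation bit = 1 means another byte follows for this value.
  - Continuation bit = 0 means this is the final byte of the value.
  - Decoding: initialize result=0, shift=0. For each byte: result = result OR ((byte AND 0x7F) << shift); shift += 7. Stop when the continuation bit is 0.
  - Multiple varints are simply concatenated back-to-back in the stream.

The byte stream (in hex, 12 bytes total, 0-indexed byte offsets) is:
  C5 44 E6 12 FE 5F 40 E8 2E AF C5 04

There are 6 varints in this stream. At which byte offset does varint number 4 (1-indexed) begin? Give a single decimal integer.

  byte[0]=0xC5 cont=1 payload=0x45=69: acc |= 69<<0 -> acc=69 shift=7
  byte[1]=0x44 cont=0 payload=0x44=68: acc |= 68<<7 -> acc=8773 shift=14 [end]
Varint 1: bytes[0:2] = C5 44 -> value 8773 (2 byte(s))
  byte[2]=0xE6 cont=1 payload=0x66=102: acc |= 102<<0 -> acc=102 shift=7
  byte[3]=0x12 cont=0 payload=0x12=18: acc |= 18<<7 -> acc=2406 shift=14 [end]
Varint 2: bytes[2:4] = E6 12 -> value 2406 (2 byte(s))
  byte[4]=0xFE cont=1 payload=0x7E=126: acc |= 126<<0 -> acc=126 shift=7
  byte[5]=0x5F cont=0 payload=0x5F=95: acc |= 95<<7 -> acc=12286 shift=14 [end]
Varint 3: bytes[4:6] = FE 5F -> value 12286 (2 byte(s))
  byte[6]=0x40 cont=0 payload=0x40=64: acc |= 64<<0 -> acc=64 shift=7 [end]
Varint 4: bytes[6:7] = 40 -> value 64 (1 byte(s))
  byte[7]=0xE8 cont=1 payload=0x68=104: acc |= 104<<0 -> acc=104 shift=7
  byte[8]=0x2E cont=0 payload=0x2E=46: acc |= 46<<7 -> acc=5992 shift=14 [end]
Varint 5: bytes[7:9] = E8 2E -> value 5992 (2 byte(s))
  byte[9]=0xAF cont=1 payload=0x2F=47: acc |= 47<<0 -> acc=47 shift=7
  byte[10]=0xC5 cont=1 payload=0x45=69: acc |= 69<<7 -> acc=8879 shift=14
  byte[11]=0x04 cont=0 payload=0x04=4: acc |= 4<<14 -> acc=74415 shift=21 [end]
Varint 6: bytes[9:12] = AF C5 04 -> value 74415 (3 byte(s))

Answer: 6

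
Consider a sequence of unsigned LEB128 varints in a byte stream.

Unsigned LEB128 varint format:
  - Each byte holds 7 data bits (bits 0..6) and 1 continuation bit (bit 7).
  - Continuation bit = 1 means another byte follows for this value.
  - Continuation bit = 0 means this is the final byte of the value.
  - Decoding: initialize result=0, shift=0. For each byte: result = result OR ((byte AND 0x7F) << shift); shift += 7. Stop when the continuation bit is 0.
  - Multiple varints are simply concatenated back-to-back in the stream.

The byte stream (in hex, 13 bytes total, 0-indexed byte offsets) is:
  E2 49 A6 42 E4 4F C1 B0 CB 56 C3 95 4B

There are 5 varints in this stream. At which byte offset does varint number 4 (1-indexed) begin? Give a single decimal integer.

  byte[0]=0xE2 cont=1 payload=0x62=98: acc |= 98<<0 -> acc=98 shift=7
  byte[1]=0x49 cont=0 payload=0x49=73: acc |= 73<<7 -> acc=9442 shift=14 [end]
Varint 1: bytes[0:2] = E2 49 -> value 9442 (2 byte(s))
  byte[2]=0xA6 cont=1 payload=0x26=38: acc |= 38<<0 -> acc=38 shift=7
  byte[3]=0x42 cont=0 payload=0x42=66: acc |= 66<<7 -> acc=8486 shift=14 [end]
Varint 2: bytes[2:4] = A6 42 -> value 8486 (2 byte(s))
  byte[4]=0xE4 cont=1 payload=0x64=100: acc |= 100<<0 -> acc=100 shift=7
  byte[5]=0x4F cont=0 payload=0x4F=79: acc |= 79<<7 -> acc=10212 shift=14 [end]
Varint 3: bytes[4:6] = E4 4F -> value 10212 (2 byte(s))
  byte[6]=0xC1 cont=1 payload=0x41=65: acc |= 65<<0 -> acc=65 shift=7
  byte[7]=0xB0 cont=1 payload=0x30=48: acc |= 48<<7 -> acc=6209 shift=14
  byte[8]=0xCB cont=1 payload=0x4B=75: acc |= 75<<14 -> acc=1235009 shift=21
  byte[9]=0x56 cont=0 payload=0x56=86: acc |= 86<<21 -> acc=181590081 shift=28 [end]
Varint 4: bytes[6:10] = C1 B0 CB 56 -> value 181590081 (4 byte(s))
  byte[10]=0xC3 cont=1 payload=0x43=67: acc |= 67<<0 -> acc=67 shift=7
  byte[11]=0x95 cont=1 payload=0x15=21: acc |= 21<<7 -> acc=2755 shift=14
  byte[12]=0x4B cont=0 payload=0x4B=75: acc |= 75<<14 -> acc=1231555 shift=21 [end]
Varint 5: bytes[10:13] = C3 95 4B -> value 1231555 (3 byte(s))

Answer: 6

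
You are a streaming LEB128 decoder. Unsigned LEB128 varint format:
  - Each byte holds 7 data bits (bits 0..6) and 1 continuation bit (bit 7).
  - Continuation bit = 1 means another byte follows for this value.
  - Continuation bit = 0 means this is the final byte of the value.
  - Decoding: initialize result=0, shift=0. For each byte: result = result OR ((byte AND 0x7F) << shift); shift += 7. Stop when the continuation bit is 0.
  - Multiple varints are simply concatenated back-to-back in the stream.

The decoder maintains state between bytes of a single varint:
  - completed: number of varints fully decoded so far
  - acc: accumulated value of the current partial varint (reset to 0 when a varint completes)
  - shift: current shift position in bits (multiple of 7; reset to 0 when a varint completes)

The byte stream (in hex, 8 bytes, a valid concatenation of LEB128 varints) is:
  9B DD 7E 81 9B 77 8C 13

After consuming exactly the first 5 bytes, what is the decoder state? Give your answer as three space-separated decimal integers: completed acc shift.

Answer: 1 3457 14

Derivation:
byte[0]=0x9B cont=1 payload=0x1B: acc |= 27<<0 -> completed=0 acc=27 shift=7
byte[1]=0xDD cont=1 payload=0x5D: acc |= 93<<7 -> completed=0 acc=11931 shift=14
byte[2]=0x7E cont=0 payload=0x7E: varint #1 complete (value=2076315); reset -> completed=1 acc=0 shift=0
byte[3]=0x81 cont=1 payload=0x01: acc |= 1<<0 -> completed=1 acc=1 shift=7
byte[4]=0x9B cont=1 payload=0x1B: acc |= 27<<7 -> completed=1 acc=3457 shift=14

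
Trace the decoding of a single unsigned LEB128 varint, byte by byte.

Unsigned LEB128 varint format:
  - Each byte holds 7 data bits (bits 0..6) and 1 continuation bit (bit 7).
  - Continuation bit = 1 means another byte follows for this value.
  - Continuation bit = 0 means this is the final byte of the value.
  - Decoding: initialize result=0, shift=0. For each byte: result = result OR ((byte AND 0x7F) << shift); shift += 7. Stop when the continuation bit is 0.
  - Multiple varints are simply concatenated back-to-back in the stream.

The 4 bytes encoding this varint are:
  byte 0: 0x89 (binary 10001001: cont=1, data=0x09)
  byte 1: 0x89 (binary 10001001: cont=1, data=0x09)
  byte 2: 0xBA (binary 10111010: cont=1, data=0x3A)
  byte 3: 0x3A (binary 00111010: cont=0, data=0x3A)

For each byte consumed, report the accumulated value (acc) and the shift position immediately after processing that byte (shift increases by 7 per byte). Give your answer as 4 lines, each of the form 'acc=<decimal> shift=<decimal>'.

Answer: acc=9 shift=7
acc=1161 shift=14
acc=951433 shift=21
acc=122586249 shift=28

Derivation:
byte 0=0x89: payload=0x09=9, contrib = 9<<0 = 9; acc -> 9, shift -> 7
byte 1=0x89: payload=0x09=9, contrib = 9<<7 = 1152; acc -> 1161, shift -> 14
byte 2=0xBA: payload=0x3A=58, contrib = 58<<14 = 950272; acc -> 951433, shift -> 21
byte 3=0x3A: payload=0x3A=58, contrib = 58<<21 = 121634816; acc -> 122586249, shift -> 28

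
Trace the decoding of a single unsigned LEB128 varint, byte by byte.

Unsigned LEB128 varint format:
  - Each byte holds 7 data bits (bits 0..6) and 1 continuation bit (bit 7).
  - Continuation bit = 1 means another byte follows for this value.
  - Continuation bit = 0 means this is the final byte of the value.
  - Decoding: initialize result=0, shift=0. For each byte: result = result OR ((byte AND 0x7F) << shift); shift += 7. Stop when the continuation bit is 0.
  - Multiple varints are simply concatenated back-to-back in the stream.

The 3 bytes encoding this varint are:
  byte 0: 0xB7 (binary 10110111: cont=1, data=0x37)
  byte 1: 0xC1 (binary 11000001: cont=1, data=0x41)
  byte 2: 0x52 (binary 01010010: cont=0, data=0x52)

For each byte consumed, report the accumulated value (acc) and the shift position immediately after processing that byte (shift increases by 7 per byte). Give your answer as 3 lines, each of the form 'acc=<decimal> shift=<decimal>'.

byte 0=0xB7: payload=0x37=55, contrib = 55<<0 = 55; acc -> 55, shift -> 7
byte 1=0xC1: payload=0x41=65, contrib = 65<<7 = 8320; acc -> 8375, shift -> 14
byte 2=0x52: payload=0x52=82, contrib = 82<<14 = 1343488; acc -> 1351863, shift -> 21

Answer: acc=55 shift=7
acc=8375 shift=14
acc=1351863 shift=21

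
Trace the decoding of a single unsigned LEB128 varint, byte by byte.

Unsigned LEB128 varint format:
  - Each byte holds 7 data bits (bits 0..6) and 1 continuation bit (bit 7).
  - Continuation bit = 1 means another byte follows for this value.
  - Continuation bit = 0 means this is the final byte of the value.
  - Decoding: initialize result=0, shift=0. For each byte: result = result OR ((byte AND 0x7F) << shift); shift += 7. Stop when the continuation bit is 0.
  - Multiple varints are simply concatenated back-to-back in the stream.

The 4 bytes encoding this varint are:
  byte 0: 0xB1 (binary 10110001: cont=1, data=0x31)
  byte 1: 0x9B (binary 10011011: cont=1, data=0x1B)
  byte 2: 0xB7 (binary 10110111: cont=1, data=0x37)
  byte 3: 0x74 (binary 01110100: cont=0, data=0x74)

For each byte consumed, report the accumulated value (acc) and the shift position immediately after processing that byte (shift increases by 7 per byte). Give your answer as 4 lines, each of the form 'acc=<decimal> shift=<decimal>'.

Answer: acc=49 shift=7
acc=3505 shift=14
acc=904625 shift=21
acc=244174257 shift=28

Derivation:
byte 0=0xB1: payload=0x31=49, contrib = 49<<0 = 49; acc -> 49, shift -> 7
byte 1=0x9B: payload=0x1B=27, contrib = 27<<7 = 3456; acc -> 3505, shift -> 14
byte 2=0xB7: payload=0x37=55, contrib = 55<<14 = 901120; acc -> 904625, shift -> 21
byte 3=0x74: payload=0x74=116, contrib = 116<<21 = 243269632; acc -> 244174257, shift -> 28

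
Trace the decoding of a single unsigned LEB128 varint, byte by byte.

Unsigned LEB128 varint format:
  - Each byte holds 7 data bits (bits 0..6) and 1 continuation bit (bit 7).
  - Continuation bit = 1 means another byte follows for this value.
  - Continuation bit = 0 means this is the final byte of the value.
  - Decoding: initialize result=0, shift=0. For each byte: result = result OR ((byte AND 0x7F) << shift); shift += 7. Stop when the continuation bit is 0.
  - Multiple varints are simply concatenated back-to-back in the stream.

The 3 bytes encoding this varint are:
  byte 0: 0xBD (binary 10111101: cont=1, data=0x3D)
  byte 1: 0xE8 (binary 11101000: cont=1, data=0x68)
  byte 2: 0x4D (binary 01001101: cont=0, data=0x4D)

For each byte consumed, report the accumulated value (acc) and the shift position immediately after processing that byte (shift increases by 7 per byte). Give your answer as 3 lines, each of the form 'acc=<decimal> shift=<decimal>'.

Answer: acc=61 shift=7
acc=13373 shift=14
acc=1274941 shift=21

Derivation:
byte 0=0xBD: payload=0x3D=61, contrib = 61<<0 = 61; acc -> 61, shift -> 7
byte 1=0xE8: payload=0x68=104, contrib = 104<<7 = 13312; acc -> 13373, shift -> 14
byte 2=0x4D: payload=0x4D=77, contrib = 77<<14 = 1261568; acc -> 1274941, shift -> 21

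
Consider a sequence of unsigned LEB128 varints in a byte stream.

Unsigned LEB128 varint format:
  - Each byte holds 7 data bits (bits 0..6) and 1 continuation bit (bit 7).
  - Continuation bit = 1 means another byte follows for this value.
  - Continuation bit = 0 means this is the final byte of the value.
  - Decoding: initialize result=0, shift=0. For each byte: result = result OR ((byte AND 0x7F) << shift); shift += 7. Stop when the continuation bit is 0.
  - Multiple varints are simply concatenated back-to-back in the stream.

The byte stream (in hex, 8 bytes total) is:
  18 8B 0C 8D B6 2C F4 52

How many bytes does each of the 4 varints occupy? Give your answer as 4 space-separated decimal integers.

Answer: 1 2 3 2

Derivation:
  byte[0]=0x18 cont=0 payload=0x18=24: acc |= 24<<0 -> acc=24 shift=7 [end]
Varint 1: bytes[0:1] = 18 -> value 24 (1 byte(s))
  byte[1]=0x8B cont=1 payload=0x0B=11: acc |= 11<<0 -> acc=11 shift=7
  byte[2]=0x0C cont=0 payload=0x0C=12: acc |= 12<<7 -> acc=1547 shift=14 [end]
Varint 2: bytes[1:3] = 8B 0C -> value 1547 (2 byte(s))
  byte[3]=0x8D cont=1 payload=0x0D=13: acc |= 13<<0 -> acc=13 shift=7
  byte[4]=0xB6 cont=1 payload=0x36=54: acc |= 54<<7 -> acc=6925 shift=14
  byte[5]=0x2C cont=0 payload=0x2C=44: acc |= 44<<14 -> acc=727821 shift=21 [end]
Varint 3: bytes[3:6] = 8D B6 2C -> value 727821 (3 byte(s))
  byte[6]=0xF4 cont=1 payload=0x74=116: acc |= 116<<0 -> acc=116 shift=7
  byte[7]=0x52 cont=0 payload=0x52=82: acc |= 82<<7 -> acc=10612 shift=14 [end]
Varint 4: bytes[6:8] = F4 52 -> value 10612 (2 byte(s))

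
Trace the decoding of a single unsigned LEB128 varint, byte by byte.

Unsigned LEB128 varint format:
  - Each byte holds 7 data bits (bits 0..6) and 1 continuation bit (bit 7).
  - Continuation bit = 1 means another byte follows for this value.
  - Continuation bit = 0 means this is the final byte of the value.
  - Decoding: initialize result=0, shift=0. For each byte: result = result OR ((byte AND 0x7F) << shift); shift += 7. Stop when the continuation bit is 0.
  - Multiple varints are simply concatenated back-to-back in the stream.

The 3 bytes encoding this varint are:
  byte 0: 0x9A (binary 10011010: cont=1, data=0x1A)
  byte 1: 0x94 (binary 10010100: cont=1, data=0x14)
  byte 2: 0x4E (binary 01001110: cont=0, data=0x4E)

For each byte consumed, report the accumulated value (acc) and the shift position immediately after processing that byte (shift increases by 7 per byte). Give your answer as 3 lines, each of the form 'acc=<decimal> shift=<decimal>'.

Answer: acc=26 shift=7
acc=2586 shift=14
acc=1280538 shift=21

Derivation:
byte 0=0x9A: payload=0x1A=26, contrib = 26<<0 = 26; acc -> 26, shift -> 7
byte 1=0x94: payload=0x14=20, contrib = 20<<7 = 2560; acc -> 2586, shift -> 14
byte 2=0x4E: payload=0x4E=78, contrib = 78<<14 = 1277952; acc -> 1280538, shift -> 21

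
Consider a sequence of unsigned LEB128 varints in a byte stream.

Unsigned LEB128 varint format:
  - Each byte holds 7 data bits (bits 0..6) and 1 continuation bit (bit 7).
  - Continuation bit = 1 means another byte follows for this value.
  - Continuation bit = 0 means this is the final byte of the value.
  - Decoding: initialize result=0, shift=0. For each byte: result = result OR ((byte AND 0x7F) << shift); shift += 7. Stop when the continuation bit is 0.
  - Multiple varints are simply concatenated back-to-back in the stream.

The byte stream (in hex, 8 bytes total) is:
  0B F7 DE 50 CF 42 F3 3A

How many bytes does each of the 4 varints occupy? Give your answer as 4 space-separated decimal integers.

Answer: 1 3 2 2

Derivation:
  byte[0]=0x0B cont=0 payload=0x0B=11: acc |= 11<<0 -> acc=11 shift=7 [end]
Varint 1: bytes[0:1] = 0B -> value 11 (1 byte(s))
  byte[1]=0xF7 cont=1 payload=0x77=119: acc |= 119<<0 -> acc=119 shift=7
  byte[2]=0xDE cont=1 payload=0x5E=94: acc |= 94<<7 -> acc=12151 shift=14
  byte[3]=0x50 cont=0 payload=0x50=80: acc |= 80<<14 -> acc=1322871 shift=21 [end]
Varint 2: bytes[1:4] = F7 DE 50 -> value 1322871 (3 byte(s))
  byte[4]=0xCF cont=1 payload=0x4F=79: acc |= 79<<0 -> acc=79 shift=7
  byte[5]=0x42 cont=0 payload=0x42=66: acc |= 66<<7 -> acc=8527 shift=14 [end]
Varint 3: bytes[4:6] = CF 42 -> value 8527 (2 byte(s))
  byte[6]=0xF3 cont=1 payload=0x73=115: acc |= 115<<0 -> acc=115 shift=7
  byte[7]=0x3A cont=0 payload=0x3A=58: acc |= 58<<7 -> acc=7539 shift=14 [end]
Varint 4: bytes[6:8] = F3 3A -> value 7539 (2 byte(s))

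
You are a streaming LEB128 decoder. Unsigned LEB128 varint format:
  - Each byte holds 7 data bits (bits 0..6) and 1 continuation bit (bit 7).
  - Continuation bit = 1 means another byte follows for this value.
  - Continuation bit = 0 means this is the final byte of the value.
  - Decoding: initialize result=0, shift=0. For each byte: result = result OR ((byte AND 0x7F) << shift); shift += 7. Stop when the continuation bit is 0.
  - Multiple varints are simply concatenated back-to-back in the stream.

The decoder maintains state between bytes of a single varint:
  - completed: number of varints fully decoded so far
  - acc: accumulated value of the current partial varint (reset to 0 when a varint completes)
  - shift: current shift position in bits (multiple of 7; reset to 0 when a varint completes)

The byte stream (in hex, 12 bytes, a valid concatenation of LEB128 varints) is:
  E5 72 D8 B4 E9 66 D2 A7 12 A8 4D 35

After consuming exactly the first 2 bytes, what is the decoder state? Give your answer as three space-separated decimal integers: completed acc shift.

byte[0]=0xE5 cont=1 payload=0x65: acc |= 101<<0 -> completed=0 acc=101 shift=7
byte[1]=0x72 cont=0 payload=0x72: varint #1 complete (value=14693); reset -> completed=1 acc=0 shift=0

Answer: 1 0 0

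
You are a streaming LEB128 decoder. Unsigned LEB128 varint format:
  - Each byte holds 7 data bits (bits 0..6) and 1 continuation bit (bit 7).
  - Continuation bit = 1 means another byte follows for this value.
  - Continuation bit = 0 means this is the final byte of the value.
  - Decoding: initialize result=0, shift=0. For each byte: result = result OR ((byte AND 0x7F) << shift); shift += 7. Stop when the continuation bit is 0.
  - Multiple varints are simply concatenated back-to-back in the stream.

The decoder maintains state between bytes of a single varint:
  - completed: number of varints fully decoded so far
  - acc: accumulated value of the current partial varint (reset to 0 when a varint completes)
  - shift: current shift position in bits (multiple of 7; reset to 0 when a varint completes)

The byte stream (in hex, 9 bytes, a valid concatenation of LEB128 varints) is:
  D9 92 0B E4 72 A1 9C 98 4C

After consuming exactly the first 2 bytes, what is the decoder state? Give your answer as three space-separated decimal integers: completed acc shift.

byte[0]=0xD9 cont=1 payload=0x59: acc |= 89<<0 -> completed=0 acc=89 shift=7
byte[1]=0x92 cont=1 payload=0x12: acc |= 18<<7 -> completed=0 acc=2393 shift=14

Answer: 0 2393 14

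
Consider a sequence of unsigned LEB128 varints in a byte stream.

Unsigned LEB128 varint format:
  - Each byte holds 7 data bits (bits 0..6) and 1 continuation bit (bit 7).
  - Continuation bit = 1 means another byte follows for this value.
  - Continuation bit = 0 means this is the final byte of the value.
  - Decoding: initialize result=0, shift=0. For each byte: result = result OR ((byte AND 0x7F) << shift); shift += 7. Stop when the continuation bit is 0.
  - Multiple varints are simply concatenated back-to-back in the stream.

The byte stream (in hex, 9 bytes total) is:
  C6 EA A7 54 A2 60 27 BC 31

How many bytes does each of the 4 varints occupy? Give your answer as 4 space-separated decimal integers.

  byte[0]=0xC6 cont=1 payload=0x46=70: acc |= 70<<0 -> acc=70 shift=7
  byte[1]=0xEA cont=1 payload=0x6A=106: acc |= 106<<7 -> acc=13638 shift=14
  byte[2]=0xA7 cont=1 payload=0x27=39: acc |= 39<<14 -> acc=652614 shift=21
  byte[3]=0x54 cont=0 payload=0x54=84: acc |= 84<<21 -> acc=176813382 shift=28 [end]
Varint 1: bytes[0:4] = C6 EA A7 54 -> value 176813382 (4 byte(s))
  byte[4]=0xA2 cont=1 payload=0x22=34: acc |= 34<<0 -> acc=34 shift=7
  byte[5]=0x60 cont=0 payload=0x60=96: acc |= 96<<7 -> acc=12322 shift=14 [end]
Varint 2: bytes[4:6] = A2 60 -> value 12322 (2 byte(s))
  byte[6]=0x27 cont=0 payload=0x27=39: acc |= 39<<0 -> acc=39 shift=7 [end]
Varint 3: bytes[6:7] = 27 -> value 39 (1 byte(s))
  byte[7]=0xBC cont=1 payload=0x3C=60: acc |= 60<<0 -> acc=60 shift=7
  byte[8]=0x31 cont=0 payload=0x31=49: acc |= 49<<7 -> acc=6332 shift=14 [end]
Varint 4: bytes[7:9] = BC 31 -> value 6332 (2 byte(s))

Answer: 4 2 1 2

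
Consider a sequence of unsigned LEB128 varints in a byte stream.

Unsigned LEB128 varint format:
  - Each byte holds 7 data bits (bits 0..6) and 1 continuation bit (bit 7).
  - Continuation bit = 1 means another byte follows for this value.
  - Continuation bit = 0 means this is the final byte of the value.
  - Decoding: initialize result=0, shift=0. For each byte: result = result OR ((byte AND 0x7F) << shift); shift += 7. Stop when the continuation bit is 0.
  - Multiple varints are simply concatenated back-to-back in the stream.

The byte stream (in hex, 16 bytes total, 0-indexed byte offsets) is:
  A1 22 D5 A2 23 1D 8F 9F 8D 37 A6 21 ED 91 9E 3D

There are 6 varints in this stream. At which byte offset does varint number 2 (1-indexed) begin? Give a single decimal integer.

Answer: 2

Derivation:
  byte[0]=0xA1 cont=1 payload=0x21=33: acc |= 33<<0 -> acc=33 shift=7
  byte[1]=0x22 cont=0 payload=0x22=34: acc |= 34<<7 -> acc=4385 shift=14 [end]
Varint 1: bytes[0:2] = A1 22 -> value 4385 (2 byte(s))
  byte[2]=0xD5 cont=1 payload=0x55=85: acc |= 85<<0 -> acc=85 shift=7
  byte[3]=0xA2 cont=1 payload=0x22=34: acc |= 34<<7 -> acc=4437 shift=14
  byte[4]=0x23 cont=0 payload=0x23=35: acc |= 35<<14 -> acc=577877 shift=21 [end]
Varint 2: bytes[2:5] = D5 A2 23 -> value 577877 (3 byte(s))
  byte[5]=0x1D cont=0 payload=0x1D=29: acc |= 29<<0 -> acc=29 shift=7 [end]
Varint 3: bytes[5:6] = 1D -> value 29 (1 byte(s))
  byte[6]=0x8F cont=1 payload=0x0F=15: acc |= 15<<0 -> acc=15 shift=7
  byte[7]=0x9F cont=1 payload=0x1F=31: acc |= 31<<7 -> acc=3983 shift=14
  byte[8]=0x8D cont=1 payload=0x0D=13: acc |= 13<<14 -> acc=216975 shift=21
  byte[9]=0x37 cont=0 payload=0x37=55: acc |= 55<<21 -> acc=115560335 shift=28 [end]
Varint 4: bytes[6:10] = 8F 9F 8D 37 -> value 115560335 (4 byte(s))
  byte[10]=0xA6 cont=1 payload=0x26=38: acc |= 38<<0 -> acc=38 shift=7
  byte[11]=0x21 cont=0 payload=0x21=33: acc |= 33<<7 -> acc=4262 shift=14 [end]
Varint 5: bytes[10:12] = A6 21 -> value 4262 (2 byte(s))
  byte[12]=0xED cont=1 payload=0x6D=109: acc |= 109<<0 -> acc=109 shift=7
  byte[13]=0x91 cont=1 payload=0x11=17: acc |= 17<<7 -> acc=2285 shift=14
  byte[14]=0x9E cont=1 payload=0x1E=30: acc |= 30<<14 -> acc=493805 shift=21
  byte[15]=0x3D cont=0 payload=0x3D=61: acc |= 61<<21 -> acc=128420077 shift=28 [end]
Varint 6: bytes[12:16] = ED 91 9E 3D -> value 128420077 (4 byte(s))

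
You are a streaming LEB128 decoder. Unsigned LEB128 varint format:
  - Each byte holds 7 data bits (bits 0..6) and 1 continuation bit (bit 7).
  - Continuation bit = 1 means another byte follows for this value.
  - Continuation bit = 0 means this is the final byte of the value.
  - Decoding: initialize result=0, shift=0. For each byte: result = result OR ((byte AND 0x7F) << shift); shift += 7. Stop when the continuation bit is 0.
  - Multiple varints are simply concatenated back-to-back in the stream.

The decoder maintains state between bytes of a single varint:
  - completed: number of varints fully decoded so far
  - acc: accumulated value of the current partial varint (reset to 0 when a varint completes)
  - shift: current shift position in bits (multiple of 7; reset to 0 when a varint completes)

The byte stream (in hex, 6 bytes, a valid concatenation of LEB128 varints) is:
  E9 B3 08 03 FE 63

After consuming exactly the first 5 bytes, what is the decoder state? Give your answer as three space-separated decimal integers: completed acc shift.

byte[0]=0xE9 cont=1 payload=0x69: acc |= 105<<0 -> completed=0 acc=105 shift=7
byte[1]=0xB3 cont=1 payload=0x33: acc |= 51<<7 -> completed=0 acc=6633 shift=14
byte[2]=0x08 cont=0 payload=0x08: varint #1 complete (value=137705); reset -> completed=1 acc=0 shift=0
byte[3]=0x03 cont=0 payload=0x03: varint #2 complete (value=3); reset -> completed=2 acc=0 shift=0
byte[4]=0xFE cont=1 payload=0x7E: acc |= 126<<0 -> completed=2 acc=126 shift=7

Answer: 2 126 7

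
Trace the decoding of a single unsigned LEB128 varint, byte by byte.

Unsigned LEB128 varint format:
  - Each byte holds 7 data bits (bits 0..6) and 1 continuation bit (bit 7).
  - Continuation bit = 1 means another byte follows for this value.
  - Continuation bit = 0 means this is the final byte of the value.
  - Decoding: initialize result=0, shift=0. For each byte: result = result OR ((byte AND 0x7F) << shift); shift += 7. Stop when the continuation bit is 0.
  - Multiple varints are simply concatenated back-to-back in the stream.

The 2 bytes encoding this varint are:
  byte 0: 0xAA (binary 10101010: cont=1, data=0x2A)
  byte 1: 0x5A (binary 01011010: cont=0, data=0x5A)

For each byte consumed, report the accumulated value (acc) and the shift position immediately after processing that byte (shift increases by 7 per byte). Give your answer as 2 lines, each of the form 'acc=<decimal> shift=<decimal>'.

byte 0=0xAA: payload=0x2A=42, contrib = 42<<0 = 42; acc -> 42, shift -> 7
byte 1=0x5A: payload=0x5A=90, contrib = 90<<7 = 11520; acc -> 11562, shift -> 14

Answer: acc=42 shift=7
acc=11562 shift=14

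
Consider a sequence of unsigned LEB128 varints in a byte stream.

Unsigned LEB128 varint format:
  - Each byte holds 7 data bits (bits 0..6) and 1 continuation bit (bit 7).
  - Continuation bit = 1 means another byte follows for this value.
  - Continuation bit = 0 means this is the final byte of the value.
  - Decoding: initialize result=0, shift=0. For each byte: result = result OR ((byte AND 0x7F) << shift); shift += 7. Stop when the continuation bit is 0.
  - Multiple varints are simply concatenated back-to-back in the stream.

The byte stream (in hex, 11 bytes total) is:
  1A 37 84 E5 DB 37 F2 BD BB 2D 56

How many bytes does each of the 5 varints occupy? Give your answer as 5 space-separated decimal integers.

Answer: 1 1 4 4 1

Derivation:
  byte[0]=0x1A cont=0 payload=0x1A=26: acc |= 26<<0 -> acc=26 shift=7 [end]
Varint 1: bytes[0:1] = 1A -> value 26 (1 byte(s))
  byte[1]=0x37 cont=0 payload=0x37=55: acc |= 55<<0 -> acc=55 shift=7 [end]
Varint 2: bytes[1:2] = 37 -> value 55 (1 byte(s))
  byte[2]=0x84 cont=1 payload=0x04=4: acc |= 4<<0 -> acc=4 shift=7
  byte[3]=0xE5 cont=1 payload=0x65=101: acc |= 101<<7 -> acc=12932 shift=14
  byte[4]=0xDB cont=1 payload=0x5B=91: acc |= 91<<14 -> acc=1503876 shift=21
  byte[5]=0x37 cont=0 payload=0x37=55: acc |= 55<<21 -> acc=116847236 shift=28 [end]
Varint 3: bytes[2:6] = 84 E5 DB 37 -> value 116847236 (4 byte(s))
  byte[6]=0xF2 cont=1 payload=0x72=114: acc |= 114<<0 -> acc=114 shift=7
  byte[7]=0xBD cont=1 payload=0x3D=61: acc |= 61<<7 -> acc=7922 shift=14
  byte[8]=0xBB cont=1 payload=0x3B=59: acc |= 59<<14 -> acc=974578 shift=21
  byte[9]=0x2D cont=0 payload=0x2D=45: acc |= 45<<21 -> acc=95346418 shift=28 [end]
Varint 4: bytes[6:10] = F2 BD BB 2D -> value 95346418 (4 byte(s))
  byte[10]=0x56 cont=0 payload=0x56=86: acc |= 86<<0 -> acc=86 shift=7 [end]
Varint 5: bytes[10:11] = 56 -> value 86 (1 byte(s))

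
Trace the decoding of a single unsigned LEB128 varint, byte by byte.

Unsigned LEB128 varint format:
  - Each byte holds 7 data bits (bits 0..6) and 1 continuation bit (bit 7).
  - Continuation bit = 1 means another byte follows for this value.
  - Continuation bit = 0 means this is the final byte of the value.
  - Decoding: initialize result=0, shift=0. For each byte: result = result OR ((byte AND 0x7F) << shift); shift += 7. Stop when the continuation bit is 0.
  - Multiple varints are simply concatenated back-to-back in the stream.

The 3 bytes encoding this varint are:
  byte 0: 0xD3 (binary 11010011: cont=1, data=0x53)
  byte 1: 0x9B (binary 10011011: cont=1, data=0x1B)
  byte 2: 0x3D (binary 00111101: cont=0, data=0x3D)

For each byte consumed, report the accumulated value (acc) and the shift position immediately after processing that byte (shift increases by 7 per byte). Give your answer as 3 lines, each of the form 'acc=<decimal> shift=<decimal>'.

byte 0=0xD3: payload=0x53=83, contrib = 83<<0 = 83; acc -> 83, shift -> 7
byte 1=0x9B: payload=0x1B=27, contrib = 27<<7 = 3456; acc -> 3539, shift -> 14
byte 2=0x3D: payload=0x3D=61, contrib = 61<<14 = 999424; acc -> 1002963, shift -> 21

Answer: acc=83 shift=7
acc=3539 shift=14
acc=1002963 shift=21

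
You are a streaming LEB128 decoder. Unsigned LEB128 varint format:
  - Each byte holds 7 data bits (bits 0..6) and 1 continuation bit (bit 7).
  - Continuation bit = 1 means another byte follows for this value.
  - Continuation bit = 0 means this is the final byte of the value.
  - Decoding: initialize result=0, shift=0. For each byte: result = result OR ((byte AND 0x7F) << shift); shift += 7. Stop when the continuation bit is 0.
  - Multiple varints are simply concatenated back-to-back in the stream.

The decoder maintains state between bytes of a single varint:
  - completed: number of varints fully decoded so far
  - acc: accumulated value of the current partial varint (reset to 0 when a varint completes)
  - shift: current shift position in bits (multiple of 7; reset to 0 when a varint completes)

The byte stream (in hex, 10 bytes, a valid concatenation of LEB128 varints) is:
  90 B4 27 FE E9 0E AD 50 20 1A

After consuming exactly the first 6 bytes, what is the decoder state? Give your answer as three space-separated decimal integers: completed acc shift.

byte[0]=0x90 cont=1 payload=0x10: acc |= 16<<0 -> completed=0 acc=16 shift=7
byte[1]=0xB4 cont=1 payload=0x34: acc |= 52<<7 -> completed=0 acc=6672 shift=14
byte[2]=0x27 cont=0 payload=0x27: varint #1 complete (value=645648); reset -> completed=1 acc=0 shift=0
byte[3]=0xFE cont=1 payload=0x7E: acc |= 126<<0 -> completed=1 acc=126 shift=7
byte[4]=0xE9 cont=1 payload=0x69: acc |= 105<<7 -> completed=1 acc=13566 shift=14
byte[5]=0x0E cont=0 payload=0x0E: varint #2 complete (value=242942); reset -> completed=2 acc=0 shift=0

Answer: 2 0 0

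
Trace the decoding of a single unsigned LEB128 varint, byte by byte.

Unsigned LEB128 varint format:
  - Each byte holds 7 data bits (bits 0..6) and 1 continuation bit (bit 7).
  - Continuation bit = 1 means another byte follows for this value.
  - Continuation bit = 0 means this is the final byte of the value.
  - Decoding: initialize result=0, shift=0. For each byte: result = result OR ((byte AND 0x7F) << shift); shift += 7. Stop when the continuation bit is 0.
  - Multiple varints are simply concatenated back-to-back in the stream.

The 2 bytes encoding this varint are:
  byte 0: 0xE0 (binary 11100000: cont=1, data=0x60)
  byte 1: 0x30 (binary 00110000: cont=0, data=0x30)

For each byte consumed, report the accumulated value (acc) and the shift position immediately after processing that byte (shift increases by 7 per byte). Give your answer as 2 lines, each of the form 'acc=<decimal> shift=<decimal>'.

byte 0=0xE0: payload=0x60=96, contrib = 96<<0 = 96; acc -> 96, shift -> 7
byte 1=0x30: payload=0x30=48, contrib = 48<<7 = 6144; acc -> 6240, shift -> 14

Answer: acc=96 shift=7
acc=6240 shift=14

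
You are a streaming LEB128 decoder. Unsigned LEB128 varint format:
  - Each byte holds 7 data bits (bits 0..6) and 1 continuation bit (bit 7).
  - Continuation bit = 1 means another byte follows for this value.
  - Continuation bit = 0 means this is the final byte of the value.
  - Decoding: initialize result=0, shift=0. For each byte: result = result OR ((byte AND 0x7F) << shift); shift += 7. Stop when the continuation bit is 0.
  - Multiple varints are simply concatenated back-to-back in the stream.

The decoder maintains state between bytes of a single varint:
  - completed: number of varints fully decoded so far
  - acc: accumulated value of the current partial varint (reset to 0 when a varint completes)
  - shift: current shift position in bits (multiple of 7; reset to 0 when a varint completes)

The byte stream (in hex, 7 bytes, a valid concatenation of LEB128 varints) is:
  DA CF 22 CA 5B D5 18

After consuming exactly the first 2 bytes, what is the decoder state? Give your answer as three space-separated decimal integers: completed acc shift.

byte[0]=0xDA cont=1 payload=0x5A: acc |= 90<<0 -> completed=0 acc=90 shift=7
byte[1]=0xCF cont=1 payload=0x4F: acc |= 79<<7 -> completed=0 acc=10202 shift=14

Answer: 0 10202 14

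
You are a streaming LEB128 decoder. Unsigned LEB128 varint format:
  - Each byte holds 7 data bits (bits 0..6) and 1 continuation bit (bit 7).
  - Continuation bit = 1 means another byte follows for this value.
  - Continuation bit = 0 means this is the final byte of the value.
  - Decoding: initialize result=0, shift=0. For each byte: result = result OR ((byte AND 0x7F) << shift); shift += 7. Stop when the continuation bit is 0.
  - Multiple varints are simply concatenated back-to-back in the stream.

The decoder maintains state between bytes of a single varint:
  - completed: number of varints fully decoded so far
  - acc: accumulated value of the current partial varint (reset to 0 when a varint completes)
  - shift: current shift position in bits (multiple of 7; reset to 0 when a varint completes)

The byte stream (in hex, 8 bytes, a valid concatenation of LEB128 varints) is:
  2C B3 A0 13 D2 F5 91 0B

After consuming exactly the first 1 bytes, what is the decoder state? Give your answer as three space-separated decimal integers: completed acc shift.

byte[0]=0x2C cont=0 payload=0x2C: varint #1 complete (value=44); reset -> completed=1 acc=0 shift=0

Answer: 1 0 0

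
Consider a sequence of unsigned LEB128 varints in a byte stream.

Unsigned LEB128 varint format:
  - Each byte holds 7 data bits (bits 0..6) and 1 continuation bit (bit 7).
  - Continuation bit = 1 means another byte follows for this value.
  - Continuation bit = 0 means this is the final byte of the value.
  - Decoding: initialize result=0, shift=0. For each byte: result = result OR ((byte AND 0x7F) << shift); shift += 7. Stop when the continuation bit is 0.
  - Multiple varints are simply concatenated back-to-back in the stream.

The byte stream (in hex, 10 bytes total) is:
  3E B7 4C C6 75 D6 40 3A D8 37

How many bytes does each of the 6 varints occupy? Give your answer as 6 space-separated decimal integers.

  byte[0]=0x3E cont=0 payload=0x3E=62: acc |= 62<<0 -> acc=62 shift=7 [end]
Varint 1: bytes[0:1] = 3E -> value 62 (1 byte(s))
  byte[1]=0xB7 cont=1 payload=0x37=55: acc |= 55<<0 -> acc=55 shift=7
  byte[2]=0x4C cont=0 payload=0x4C=76: acc |= 76<<7 -> acc=9783 shift=14 [end]
Varint 2: bytes[1:3] = B7 4C -> value 9783 (2 byte(s))
  byte[3]=0xC6 cont=1 payload=0x46=70: acc |= 70<<0 -> acc=70 shift=7
  byte[4]=0x75 cont=0 payload=0x75=117: acc |= 117<<7 -> acc=15046 shift=14 [end]
Varint 3: bytes[3:5] = C6 75 -> value 15046 (2 byte(s))
  byte[5]=0xD6 cont=1 payload=0x56=86: acc |= 86<<0 -> acc=86 shift=7
  byte[6]=0x40 cont=0 payload=0x40=64: acc |= 64<<7 -> acc=8278 shift=14 [end]
Varint 4: bytes[5:7] = D6 40 -> value 8278 (2 byte(s))
  byte[7]=0x3A cont=0 payload=0x3A=58: acc |= 58<<0 -> acc=58 shift=7 [end]
Varint 5: bytes[7:8] = 3A -> value 58 (1 byte(s))
  byte[8]=0xD8 cont=1 payload=0x58=88: acc |= 88<<0 -> acc=88 shift=7
  byte[9]=0x37 cont=0 payload=0x37=55: acc |= 55<<7 -> acc=7128 shift=14 [end]
Varint 6: bytes[8:10] = D8 37 -> value 7128 (2 byte(s))

Answer: 1 2 2 2 1 2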